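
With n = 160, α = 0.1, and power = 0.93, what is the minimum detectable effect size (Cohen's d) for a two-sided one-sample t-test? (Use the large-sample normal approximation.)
d ≈ 0.25

Minimum detectable effect (one-sample t-test, normal approximation):
d = (z_{α/2} + z_β) / √n
d = (1.645 + 1.476) / √160
d = 3.121 / 12.649
d ≈ 0.25

By Cohen's convention (0.2 small / 0.5 medium / 0.8 large): small effect.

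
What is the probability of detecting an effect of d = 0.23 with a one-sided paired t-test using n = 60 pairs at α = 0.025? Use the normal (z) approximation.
Power ≈ 0.43

Power calculation (paired t-test, normal approximation):
z_β = d · √n - z_α
z_β = 0.23 · √60 - 1.960
z_β = 0.23 · 7.746 - 1.960
z_β = -0.178

Power = Φ(z_β) = Φ(-0.178) ≈ 0.429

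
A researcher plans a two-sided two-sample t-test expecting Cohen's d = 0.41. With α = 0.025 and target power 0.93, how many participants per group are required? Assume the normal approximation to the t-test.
n = 165 per group

Sample size formula (two-sample t-test, normal approximation):
n = 2 · ((z_{α/2} + z_β) / d)²

z_{α/2} = 2.241 (for α = 0.025, two-sided)
z_β = 1.476 (for power = 0.93)
d = 0.41

n = 2 · ((2.241 + 1.476) / 0.41)²
n = 2 · (9.066)²
n ≈ 164.38
Round up to the next whole number: n = 165 per group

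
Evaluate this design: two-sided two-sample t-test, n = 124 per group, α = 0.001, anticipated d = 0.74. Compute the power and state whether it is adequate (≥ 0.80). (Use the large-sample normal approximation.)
Power ≈ 0.99; the study is adequately powered (power ≥ 0.80)

Power calculation (two-sample t-test, normal approximation):
z_β = d · √(n/2) - z_{α/2}
z_β = 0.74 · √(124/2) - 3.291
z_β = 0.74 · 7.874 - 3.291
z_β = 2.536

Power = Φ(z_β) = Φ(2.536) ≈ 0.994

Effect size d = 0.74 is medium by Cohen's convention (0.2/0.5/0.8).

Threshold: power ≥ 0.80 is conventionally adequate.
Power ≈ 0.99 → the study is adequately powered (power ≥ 0.80).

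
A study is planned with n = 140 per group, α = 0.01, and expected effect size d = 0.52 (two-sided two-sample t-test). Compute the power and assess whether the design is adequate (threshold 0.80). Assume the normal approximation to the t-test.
Power ≈ 0.96; the study is adequately powered (power ≥ 0.80)

Power calculation (two-sample t-test, normal approximation):
z_β = d · √(n/2) - z_{α/2}
z_β = 0.52 · √(140/2) - 2.576
z_β = 0.52 · 8.367 - 2.576
z_β = 1.775

Power = Φ(z_β) = Φ(1.775) ≈ 0.962

Effect size d = 0.52 is medium by Cohen's convention (0.2/0.5/0.8).

Threshold: power ≥ 0.80 is conventionally adequate.
Power ≈ 0.96 → the study is adequately powered (power ≥ 0.80).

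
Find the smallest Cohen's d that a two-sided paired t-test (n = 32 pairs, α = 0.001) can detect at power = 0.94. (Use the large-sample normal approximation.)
d ≈ 0.86

Minimum detectable effect (paired t-test, normal approximation):
d = (z_{α/2} + z_β) / √n
d = (3.291 + 1.555) / √32
d = 4.845 / 5.657
d ≈ 0.86

By Cohen's convention (0.2 small / 0.5 medium / 0.8 large): large effect.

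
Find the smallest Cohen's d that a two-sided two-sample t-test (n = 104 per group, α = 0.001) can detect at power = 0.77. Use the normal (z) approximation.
d ≈ 0.56

Minimum detectable effect (two-sample t-test, normal approximation):
d = (z_{α/2} + z_β) / √(n/2)
d = (3.291 + 0.739) / √(104/2)
d = 4.029 / 7.211
d ≈ 0.56

By Cohen's convention (0.2 small / 0.5 medium / 0.8 large): medium effect.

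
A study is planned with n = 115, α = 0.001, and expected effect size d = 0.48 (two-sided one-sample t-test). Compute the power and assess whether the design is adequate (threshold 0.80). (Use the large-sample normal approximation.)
Power ≈ 0.97; the study is adequately powered (power ≥ 0.80)

Power calculation (one-sample t-test, normal approximation):
z_β = d · √n - z_{α/2}
z_β = 0.48 · √115 - 3.291
z_β = 0.48 · 10.724 - 3.291
z_β = 1.857

Power = Φ(z_β) = Φ(1.857) ≈ 0.968

Effect size d = 0.48 is small by Cohen's convention (0.2/0.5/0.8).

Threshold: power ≥ 0.80 is conventionally adequate.
Power ≈ 0.97 → the study is adequately powered (power ≥ 0.80).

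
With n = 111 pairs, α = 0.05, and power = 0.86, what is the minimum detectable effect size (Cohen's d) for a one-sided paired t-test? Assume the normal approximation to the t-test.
d ≈ 0.26

Minimum detectable effect (paired t-test, normal approximation):
d = (z_α + z_β) / √n
d = (1.645 + 1.080) / √111
d = 2.725 / 10.536
d ≈ 0.26

By Cohen's convention (0.2 small / 0.5 medium / 0.8 large): small effect.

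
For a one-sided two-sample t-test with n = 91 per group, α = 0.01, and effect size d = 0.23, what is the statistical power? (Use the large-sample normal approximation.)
Power ≈ 0.22

Power calculation (two-sample t-test, normal approximation):
z_β = d · √(n/2) - z_α
z_β = 0.23 · √(91/2) - 2.326
z_β = 0.23 · 6.745 - 2.326
z_β = -0.775

Power = Φ(z_β) = Φ(-0.775) ≈ 0.219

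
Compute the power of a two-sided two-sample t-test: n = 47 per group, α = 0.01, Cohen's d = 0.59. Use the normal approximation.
Power ≈ 0.61

Power calculation (two-sample t-test, normal approximation):
z_β = d · √(n/2) - z_{α/2}
z_β = 0.59 · √(47/2) - 2.576
z_β = 0.59 · 4.848 - 2.576
z_β = 0.284

Power = Φ(z_β) = Φ(0.284) ≈ 0.612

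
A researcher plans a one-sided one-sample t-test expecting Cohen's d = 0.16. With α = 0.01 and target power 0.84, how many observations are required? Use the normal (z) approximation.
n = 431

Sample size formula (one-sample t-test, normal approximation):
n = ((z_α + z_β) / d)²

z_α = 2.326 (for α = 0.01, one-sided)
z_β = 0.994 (for power = 0.84)
d = 0.16

n = ((2.326 + 0.994) / 0.16)²
n = (20.750)²
n ≈ 430.56
Round up to the next whole number: n = 431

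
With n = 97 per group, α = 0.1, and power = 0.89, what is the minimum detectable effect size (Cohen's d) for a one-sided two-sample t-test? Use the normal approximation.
d ≈ 0.36

Minimum detectable effect (two-sample t-test, normal approximation):
d = (z_α + z_β) / √(n/2)
d = (1.282 + 1.227) / √(97/2)
d = 2.508 / 6.964
d ≈ 0.36

By Cohen's convention (0.2 small / 0.5 medium / 0.8 large): small effect.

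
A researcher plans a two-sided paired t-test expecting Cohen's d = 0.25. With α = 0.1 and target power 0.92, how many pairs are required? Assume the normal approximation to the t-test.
n = 149 pairs

Sample size formula (paired t-test, normal approximation):
n = ((z_{α/2} + z_β) / d)²

z_{α/2} = 1.645 (for α = 0.1, two-sided)
z_β = 1.405 (for power = 0.92)
d = 0.25

n = ((1.645 + 1.405) / 0.25)²
n = (12.200)²
n ≈ 148.84
Round up to the next whole number: n = 149 pairs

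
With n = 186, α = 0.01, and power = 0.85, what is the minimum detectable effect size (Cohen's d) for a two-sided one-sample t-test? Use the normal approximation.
d ≈ 0.26

Minimum detectable effect (one-sample t-test, normal approximation):
d = (z_{α/2} + z_β) / √n
d = (2.576 + 1.036) / √186
d = 3.612 / 13.638
d ≈ 0.26

By Cohen's convention (0.2 small / 0.5 medium / 0.8 large): small effect.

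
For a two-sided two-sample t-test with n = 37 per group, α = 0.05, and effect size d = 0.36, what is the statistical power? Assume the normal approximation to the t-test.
Power ≈ 0.34

Power calculation (two-sample t-test, normal approximation):
z_β = d · √(n/2) - z_{α/2}
z_β = 0.36 · √(37/2) - 1.960
z_β = 0.36 · 4.301 - 1.960
z_β = -0.412

Power = Φ(z_β) = Φ(-0.412) ≈ 0.340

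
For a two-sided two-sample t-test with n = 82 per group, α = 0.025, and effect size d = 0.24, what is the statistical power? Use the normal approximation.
Power ≈ 0.24

Power calculation (two-sample t-test, normal approximation):
z_β = d · √(n/2) - z_{α/2}
z_β = 0.24 · √(82/2) - 2.241
z_β = 0.24 · 6.403 - 2.241
z_β = -0.705

Power = Φ(z_β) = Φ(-0.705) ≈ 0.241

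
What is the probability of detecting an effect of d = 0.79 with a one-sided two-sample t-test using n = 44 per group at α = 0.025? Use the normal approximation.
Power ≈ 0.96

Power calculation (two-sample t-test, normal approximation):
z_β = d · √(n/2) - z_α
z_β = 0.79 · √(44/2) - 1.960
z_β = 0.79 · 4.690 - 1.960
z_β = 1.745

Power = Φ(z_β) = Φ(1.745) ≈ 0.960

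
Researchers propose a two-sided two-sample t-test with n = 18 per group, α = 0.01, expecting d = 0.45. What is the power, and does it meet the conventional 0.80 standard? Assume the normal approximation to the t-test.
Power ≈ 0.11; the study is underpowered (power < 0.80)

Power calculation (two-sample t-test, normal approximation):
z_β = d · √(n/2) - z_{α/2}
z_β = 0.45 · √(18/2) - 2.576
z_β = 0.45 · 3.000 - 2.576
z_β = -1.226

Power = Φ(z_β) = Φ(-1.226) ≈ 0.110

Effect size d = 0.45 is small by Cohen's convention (0.2/0.5/0.8).

Threshold: power ≥ 0.80 is conventionally adequate.
Power ≈ 0.11 → the study is underpowered (power < 0.80).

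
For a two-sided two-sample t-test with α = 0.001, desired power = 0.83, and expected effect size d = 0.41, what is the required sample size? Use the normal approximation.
n = 215 per group

Sample size formula (two-sample t-test, normal approximation):
n = 2 · ((z_{α/2} + z_β) / d)²

z_{α/2} = 3.291 (for α = 0.001, two-sided)
z_β = 0.954 (for power = 0.83)
d = 0.41

n = 2 · ((3.291 + 0.954) / 0.41)²
n = 2 · (10.354)²
n ≈ 214.41
Round up to the next whole number: n = 215 per group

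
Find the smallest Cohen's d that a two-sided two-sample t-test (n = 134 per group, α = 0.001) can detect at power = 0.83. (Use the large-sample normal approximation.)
d ≈ 0.52

Minimum detectable effect (two-sample t-test, normal approximation):
d = (z_{α/2} + z_β) / √(n/2)
d = (3.291 + 0.954) / √(134/2)
d = 4.245 / 8.185
d ≈ 0.52

By Cohen's convention (0.2 small / 0.5 medium / 0.8 large): medium effect.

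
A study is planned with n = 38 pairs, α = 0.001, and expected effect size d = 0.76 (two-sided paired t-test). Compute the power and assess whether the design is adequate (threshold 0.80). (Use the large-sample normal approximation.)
Power ≈ 0.92; the study is adequately powered (power ≥ 0.80)

Power calculation (paired t-test, normal approximation):
z_β = d · √n - z_{α/2}
z_β = 0.76 · √38 - 3.291
z_β = 0.76 · 6.164 - 3.291
z_β = 1.394

Power = Φ(z_β) = Φ(1.394) ≈ 0.918

Effect size d = 0.76 is medium by Cohen's convention (0.2/0.5/0.8).

Threshold: power ≥ 0.80 is conventionally adequate.
Power ≈ 0.92 → the study is adequately powered (power ≥ 0.80).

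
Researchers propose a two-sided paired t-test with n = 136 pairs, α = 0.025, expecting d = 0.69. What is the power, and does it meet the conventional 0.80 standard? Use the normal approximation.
Power ≈ 1.00; the study is adequately powered (power ≥ 0.80)

Power calculation (paired t-test, normal approximation):
z_β = d · √n - z_{α/2}
z_β = 0.69 · √136 - 2.241
z_β = 0.69 · 11.662 - 2.241
z_β = 5.805

Power = Φ(z_β) = Φ(5.805) ≈ 1.000

Effect size d = 0.69 is medium by Cohen's convention (0.2/0.5/0.8).

Threshold: power ≥ 0.80 is conventionally adequate.
Power ≈ 1.00 → the study is adequately powered (power ≥ 0.80).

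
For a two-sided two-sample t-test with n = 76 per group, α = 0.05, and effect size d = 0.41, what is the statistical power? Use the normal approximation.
Power ≈ 0.71

Power calculation (two-sample t-test, normal approximation):
z_β = d · √(n/2) - z_{α/2}
z_β = 0.41 · √(76/2) - 1.960
z_β = 0.41 · 6.164 - 1.960
z_β = 0.567

Power = Φ(z_β) = Φ(0.567) ≈ 0.715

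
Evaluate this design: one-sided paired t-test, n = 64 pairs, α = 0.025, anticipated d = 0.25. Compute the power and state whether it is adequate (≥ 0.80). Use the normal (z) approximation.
Power ≈ 0.52; the study is underpowered (power < 0.80)

Power calculation (paired t-test, normal approximation):
z_β = d · √n - z_α
z_β = 0.25 · √64 - 1.960
z_β = 0.25 · 8.000 - 1.960
z_β = 0.040

Power = Φ(z_β) = Φ(0.040) ≈ 0.516

Effect size d = 0.25 is small by Cohen's convention (0.2/0.5/0.8).

Threshold: power ≥ 0.80 is conventionally adequate.
Power ≈ 0.52 → the study is underpowered (power < 0.80).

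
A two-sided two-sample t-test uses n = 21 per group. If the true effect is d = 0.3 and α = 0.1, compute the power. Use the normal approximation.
Power ≈ 0.25

Power calculation (two-sample t-test, normal approximation):
z_β = d · √(n/2) - z_{α/2}
z_β = 0.3 · √(21/2) - 1.645
z_β = 0.3 · 3.240 - 1.645
z_β = -0.673

Power = Φ(z_β) = Φ(-0.673) ≈ 0.251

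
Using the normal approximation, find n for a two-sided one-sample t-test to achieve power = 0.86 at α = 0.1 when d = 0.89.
n = 10

Sample size formula (one-sample t-test, normal approximation):
n = ((z_{α/2} + z_β) / d)²

z_{α/2} = 1.645 (for α = 0.1, two-sided)
z_β = 1.080 (for power = 0.86)
d = 0.89

n = ((1.645 + 1.080) / 0.89)²
n = (3.062)²
n ≈ 9.38
Round up to the next whole number: n = 10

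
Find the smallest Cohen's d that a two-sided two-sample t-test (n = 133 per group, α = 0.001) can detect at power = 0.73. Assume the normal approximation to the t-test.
d ≈ 0.48

Minimum detectable effect (two-sample t-test, normal approximation):
d = (z_{α/2} + z_β) / √(n/2)
d = (3.291 + 0.613) / √(133/2)
d = 3.903 / 8.155
d ≈ 0.48

By Cohen's convention (0.2 small / 0.5 medium / 0.8 large): small effect.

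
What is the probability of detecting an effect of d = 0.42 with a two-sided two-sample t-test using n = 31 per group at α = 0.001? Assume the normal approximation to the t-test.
Power ≈ 0.05

Power calculation (two-sample t-test, normal approximation):
z_β = d · √(n/2) - z_{α/2}
z_β = 0.42 · √(31/2) - 3.291
z_β = 0.42 · 3.937 - 3.291
z_β = -1.637

Power = Φ(z_β) = Φ(-1.637) ≈ 0.051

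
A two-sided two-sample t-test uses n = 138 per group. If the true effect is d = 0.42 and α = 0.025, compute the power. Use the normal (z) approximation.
Power ≈ 0.89

Power calculation (two-sample t-test, normal approximation):
z_β = d · √(n/2) - z_{α/2}
z_β = 0.42 · √(138/2) - 2.241
z_β = 0.42 · 8.307 - 2.241
z_β = 1.247

Power = Φ(z_β) = Φ(1.247) ≈ 0.894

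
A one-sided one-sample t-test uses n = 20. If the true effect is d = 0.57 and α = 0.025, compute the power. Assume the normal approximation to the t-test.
Power ≈ 0.72

Power calculation (one-sample t-test, normal approximation):
z_β = d · √n - z_α
z_β = 0.57 · √20 - 1.960
z_β = 0.57 · 4.472 - 1.960
z_β = 0.589

Power = Φ(z_β) = Φ(0.589) ≈ 0.722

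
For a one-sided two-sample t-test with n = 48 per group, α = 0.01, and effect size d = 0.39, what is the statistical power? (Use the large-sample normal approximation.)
Power ≈ 0.34

Power calculation (two-sample t-test, normal approximation):
z_β = d · √(n/2) - z_α
z_β = 0.39 · √(48/2) - 2.326
z_β = 0.39 · 4.899 - 2.326
z_β = -0.416

Power = Φ(z_β) = Φ(-0.416) ≈ 0.339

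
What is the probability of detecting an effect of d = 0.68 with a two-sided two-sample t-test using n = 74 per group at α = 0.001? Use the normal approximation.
Power ≈ 0.80

Power calculation (two-sample t-test, normal approximation):
z_β = d · √(n/2) - z_{α/2}
z_β = 0.68 · √(74/2) - 3.291
z_β = 0.68 · 6.083 - 3.291
z_β = 0.846

Power = Φ(z_β) = Φ(0.846) ≈ 0.801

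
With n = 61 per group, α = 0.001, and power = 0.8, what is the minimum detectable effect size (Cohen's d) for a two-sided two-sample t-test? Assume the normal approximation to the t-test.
d ≈ 0.75

Minimum detectable effect (two-sample t-test, normal approximation):
d = (z_{α/2} + z_β) / √(n/2)
d = (3.291 + 0.842) / √(61/2)
d = 4.132 / 5.523
d ≈ 0.75

By Cohen's convention (0.2 small / 0.5 medium / 0.8 large): medium effect.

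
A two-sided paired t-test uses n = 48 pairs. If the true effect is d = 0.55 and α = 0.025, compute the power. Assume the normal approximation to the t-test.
Power ≈ 0.94

Power calculation (paired t-test, normal approximation):
z_β = d · √n - z_{α/2}
z_β = 0.55 · √48 - 2.241
z_β = 0.55 · 6.928 - 2.241
z_β = 1.569

Power = Φ(z_β) = Φ(1.569) ≈ 0.942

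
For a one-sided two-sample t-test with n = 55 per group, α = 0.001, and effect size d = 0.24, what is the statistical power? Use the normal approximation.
Power ≈ 0.03

Power calculation (two-sample t-test, normal approximation):
z_β = d · √(n/2) - z_α
z_β = 0.24 · √(55/2) - 3.090
z_β = 0.24 · 5.244 - 3.090
z_β = -1.832

Power = Φ(z_β) = Φ(-1.832) ≈ 0.034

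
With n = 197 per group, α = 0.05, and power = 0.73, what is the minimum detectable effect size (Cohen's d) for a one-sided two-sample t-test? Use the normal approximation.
d ≈ 0.23

Minimum detectable effect (two-sample t-test, normal approximation):
d = (z_α + z_β) / √(n/2)
d = (1.645 + 0.613) / √(197/2)
d = 2.258 / 9.925
d ≈ 0.23

By Cohen's convention (0.2 small / 0.5 medium / 0.8 large): small effect.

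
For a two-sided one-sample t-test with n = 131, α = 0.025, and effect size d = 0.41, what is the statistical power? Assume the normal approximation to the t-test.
Power ≈ 0.99

Power calculation (one-sample t-test, normal approximation):
z_β = d · √n - z_{α/2}
z_β = 0.41 · √131 - 2.241
z_β = 0.41 · 11.446 - 2.241
z_β = 2.451

Power = Φ(z_β) = Φ(2.451) ≈ 0.993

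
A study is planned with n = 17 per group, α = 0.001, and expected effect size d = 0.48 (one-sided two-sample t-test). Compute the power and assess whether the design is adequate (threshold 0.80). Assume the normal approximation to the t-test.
Power ≈ 0.05; the study is underpowered (power < 0.80)

Power calculation (two-sample t-test, normal approximation):
z_β = d · √(n/2) - z_α
z_β = 0.48 · √(17/2) - 3.090
z_β = 0.48 · 2.915 - 3.090
z_β = -1.691

Power = Φ(z_β) = Φ(-1.691) ≈ 0.045

Effect size d = 0.48 is small by Cohen's convention (0.2/0.5/0.8).

Threshold: power ≥ 0.80 is conventionally adequate.
Power ≈ 0.05 → the study is underpowered (power < 0.80).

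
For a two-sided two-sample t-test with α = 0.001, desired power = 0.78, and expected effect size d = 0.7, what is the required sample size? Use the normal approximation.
n = 68 per group

Sample size formula (two-sample t-test, normal approximation):
n = 2 · ((z_{α/2} + z_β) / d)²

z_{α/2} = 3.291 (for α = 0.001, two-sided)
z_β = 0.772 (for power = 0.78)
d = 0.7

n = 2 · ((3.291 + 0.772) / 0.7)²
n = 2 · (5.804)²
n ≈ 67.37
Round up to the next whole number: n = 68 per group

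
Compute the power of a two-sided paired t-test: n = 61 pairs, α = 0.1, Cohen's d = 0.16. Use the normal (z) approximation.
Power ≈ 0.35

Power calculation (paired t-test, normal approximation):
z_β = d · √n - z_{α/2}
z_β = 0.16 · √61 - 1.645
z_β = 0.16 · 7.810 - 1.645
z_β = -0.395

Power = Φ(z_β) = Φ(-0.395) ≈ 0.346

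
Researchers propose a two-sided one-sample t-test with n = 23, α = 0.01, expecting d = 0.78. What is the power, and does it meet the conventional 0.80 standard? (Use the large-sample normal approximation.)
Power ≈ 0.88; the study is adequately powered (power ≥ 0.80)

Power calculation (one-sample t-test, normal approximation):
z_β = d · √n - z_{α/2}
z_β = 0.78 · √23 - 2.576
z_β = 0.78 · 4.796 - 2.576
z_β = 1.165

Power = Φ(z_β) = Φ(1.165) ≈ 0.878

Effect size d = 0.78 is medium by Cohen's convention (0.2/0.5/0.8).

Threshold: power ≥ 0.80 is conventionally adequate.
Power ≈ 0.88 → the study is adequately powered (power ≥ 0.80).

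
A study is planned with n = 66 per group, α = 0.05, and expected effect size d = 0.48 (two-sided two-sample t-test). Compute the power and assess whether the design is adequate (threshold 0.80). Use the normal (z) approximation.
Power ≈ 0.79; the study is underpowered (power < 0.80)

Power calculation (two-sample t-test, normal approximation):
z_β = d · √(n/2) - z_{α/2}
z_β = 0.48 · √(66/2) - 1.960
z_β = 0.48 · 5.745 - 1.960
z_β = 0.797

Power = Φ(z_β) = Φ(0.797) ≈ 0.787

Effect size d = 0.48 is small by Cohen's convention (0.2/0.5/0.8).

Threshold: power ≥ 0.80 is conventionally adequate.
Power ≈ 0.79 → the study is underpowered (power < 0.80).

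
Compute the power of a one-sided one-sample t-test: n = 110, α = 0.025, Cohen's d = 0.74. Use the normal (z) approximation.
Power ≈ 1.00

Power calculation (one-sample t-test, normal approximation):
z_β = d · √n - z_α
z_β = 0.74 · √110 - 1.960
z_β = 0.74 · 10.488 - 1.960
z_β = 5.801

Power = Φ(z_β) = Φ(5.801) ≈ 1.000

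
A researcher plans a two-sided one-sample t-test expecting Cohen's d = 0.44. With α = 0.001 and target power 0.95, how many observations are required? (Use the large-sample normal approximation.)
n = 126

Sample size formula (one-sample t-test, normal approximation):
n = ((z_{α/2} + z_β) / d)²

z_{α/2} = 3.291 (for α = 0.001, two-sided)
z_β = 1.645 (for power = 0.95)
d = 0.44

n = ((3.291 + 1.645) / 0.44)²
n = (11.218)²
n ≈ 125.84
Round up to the next whole number: n = 126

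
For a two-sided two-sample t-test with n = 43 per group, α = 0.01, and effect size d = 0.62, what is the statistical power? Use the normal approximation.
Power ≈ 0.62

Power calculation (two-sample t-test, normal approximation):
z_β = d · √(n/2) - z_{α/2}
z_β = 0.62 · √(43/2) - 2.576
z_β = 0.62 · 4.637 - 2.576
z_β = 0.299

Power = Φ(z_β) = Φ(0.299) ≈ 0.618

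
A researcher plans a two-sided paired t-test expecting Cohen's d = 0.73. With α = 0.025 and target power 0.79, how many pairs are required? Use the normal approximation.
n = 18 pairs

Sample size formula (paired t-test, normal approximation):
n = ((z_{α/2} + z_β) / d)²

z_{α/2} = 2.241 (for α = 0.025, two-sided)
z_β = 0.806 (for power = 0.79)
d = 0.73

n = ((2.241 + 0.806) / 0.73)²
n = (4.174)²
n ≈ 17.42
Round up to the next whole number: n = 18 pairs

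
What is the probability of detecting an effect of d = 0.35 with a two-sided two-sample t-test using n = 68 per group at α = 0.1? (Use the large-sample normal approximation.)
Power ≈ 0.65

Power calculation (two-sample t-test, normal approximation):
z_β = d · √(n/2) - z_{α/2}
z_β = 0.35 · √(68/2) - 1.645
z_β = 0.35 · 5.831 - 1.645
z_β = 0.396

Power = Φ(z_β) = Φ(0.396) ≈ 0.654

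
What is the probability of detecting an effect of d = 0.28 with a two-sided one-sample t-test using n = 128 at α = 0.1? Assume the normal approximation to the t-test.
Power ≈ 0.94

Power calculation (one-sample t-test, normal approximation):
z_β = d · √n - z_{α/2}
z_β = 0.28 · √128 - 1.645
z_β = 0.28 · 11.314 - 1.645
z_β = 1.523

Power = Φ(z_β) = Φ(1.523) ≈ 0.936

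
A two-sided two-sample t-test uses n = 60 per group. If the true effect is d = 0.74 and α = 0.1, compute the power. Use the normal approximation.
Power ≈ 0.99

Power calculation (two-sample t-test, normal approximation):
z_β = d · √(n/2) - z_{α/2}
z_β = 0.74 · √(60/2) - 1.645
z_β = 0.74 · 5.477 - 1.645
z_β = 2.408

Power = Φ(z_β) = Φ(2.408) ≈ 0.992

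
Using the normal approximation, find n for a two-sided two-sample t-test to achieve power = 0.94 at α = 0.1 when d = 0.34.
n = 178 per group

Sample size formula (two-sample t-test, normal approximation):
n = 2 · ((z_{α/2} + z_β) / d)²

z_{α/2} = 1.645 (for α = 0.1, two-sided)
z_β = 1.555 (for power = 0.94)
d = 0.34

n = 2 · ((1.645 + 1.555) / 0.34)²
n = 2 · (9.412)²
n ≈ 177.17
Round up to the next whole number: n = 178 per group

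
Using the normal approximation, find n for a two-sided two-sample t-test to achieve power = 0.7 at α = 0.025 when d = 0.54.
n = 53 per group

Sample size formula (two-sample t-test, normal approximation):
n = 2 · ((z_{α/2} + z_β) / d)²

z_{α/2} = 2.241 (for α = 0.025, two-sided)
z_β = 0.524 (for power = 0.7)
d = 0.54

n = 2 · ((2.241 + 0.524) / 0.54)²
n = 2 · (5.120)²
n ≈ 52.43
Round up to the next whole number: n = 53 per group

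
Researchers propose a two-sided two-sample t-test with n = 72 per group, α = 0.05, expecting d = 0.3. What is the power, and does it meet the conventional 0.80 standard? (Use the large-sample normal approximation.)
Power ≈ 0.44; the study is underpowered (power < 0.80)

Power calculation (two-sample t-test, normal approximation):
z_β = d · √(n/2) - z_{α/2}
z_β = 0.3 · √(72/2) - 1.960
z_β = 0.3 · 6.000 - 1.960
z_β = -0.160

Power = Φ(z_β) = Φ(-0.160) ≈ 0.436

Effect size d = 0.3 is small by Cohen's convention (0.2/0.5/0.8).

Threshold: power ≥ 0.80 is conventionally adequate.
Power ≈ 0.44 → the study is underpowered (power < 0.80).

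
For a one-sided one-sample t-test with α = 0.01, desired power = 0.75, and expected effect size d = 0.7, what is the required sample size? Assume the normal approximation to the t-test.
n = 19

Sample size formula (one-sample t-test, normal approximation):
n = ((z_α + z_β) / d)²

z_α = 2.326 (for α = 0.01, one-sided)
z_β = 0.674 (for power = 0.75)
d = 0.7

n = ((2.326 + 0.674) / 0.7)²
n = (4.286)²
n ≈ 18.37
Round up to the next whole number: n = 19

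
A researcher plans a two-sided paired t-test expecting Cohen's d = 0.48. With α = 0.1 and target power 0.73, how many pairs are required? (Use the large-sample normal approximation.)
n = 23 pairs

Sample size formula (paired t-test, normal approximation):
n = ((z_{α/2} + z_β) / d)²

z_{α/2} = 1.645 (for α = 0.1, two-sided)
z_β = 0.613 (for power = 0.73)
d = 0.48

n = ((1.645 + 0.613) / 0.48)²
n = (4.704)²
n ≈ 22.13
Round up to the next whole number: n = 23 pairs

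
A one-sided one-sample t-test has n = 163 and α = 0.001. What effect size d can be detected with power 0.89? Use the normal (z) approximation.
d ≈ 0.34

Minimum detectable effect (one-sample t-test, normal approximation):
d = (z_α + z_β) / √n
d = (3.090 + 1.227) / √163
d = 4.317 / 12.767
d ≈ 0.34

By Cohen's convention (0.2 small / 0.5 medium / 0.8 large): small effect.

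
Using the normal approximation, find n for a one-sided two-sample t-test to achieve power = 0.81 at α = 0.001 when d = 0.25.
n = 504 per group

Sample size formula (two-sample t-test, normal approximation):
n = 2 · ((z_α + z_β) / d)²

z_α = 3.090 (for α = 0.001, one-sided)
z_β = 0.878 (for power = 0.81)
d = 0.25

n = 2 · ((3.090 + 0.878) / 0.25)²
n = 2 · (15.872)²
n ≈ 503.84
Round up to the next whole number: n = 504 per group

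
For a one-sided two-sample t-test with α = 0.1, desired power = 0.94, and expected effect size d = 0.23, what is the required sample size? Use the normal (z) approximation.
n = 305 per group

Sample size formula (two-sample t-test, normal approximation):
n = 2 · ((z_α + z_β) / d)²

z_α = 1.282 (for α = 0.1, one-sided)
z_β = 1.555 (for power = 0.94)
d = 0.23

n = 2 · ((1.282 + 1.555) / 0.23)²
n = 2 · (12.335)²
n ≈ 304.30
Round up to the next whole number: n = 305 per group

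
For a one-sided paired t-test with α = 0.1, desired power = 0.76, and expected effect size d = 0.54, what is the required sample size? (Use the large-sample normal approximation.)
n = 14 pairs

Sample size formula (paired t-test, normal approximation):
n = ((z_α + z_β) / d)²

z_α = 1.282 (for α = 0.1, one-sided)
z_β = 0.706 (for power = 0.76)
d = 0.54

n = ((1.282 + 0.706) / 0.54)²
n = (3.681)²
n ≈ 13.55
Round up to the next whole number: n = 14 pairs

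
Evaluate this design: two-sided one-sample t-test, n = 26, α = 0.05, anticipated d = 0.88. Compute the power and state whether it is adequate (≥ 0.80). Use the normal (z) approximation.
Power ≈ 0.99; the study is adequately powered (power ≥ 0.80)

Power calculation (one-sample t-test, normal approximation):
z_β = d · √n - z_{α/2}
z_β = 0.88 · √26 - 1.960
z_β = 0.88 · 5.099 - 1.960
z_β = 2.527

Power = Φ(z_β) = Φ(2.527) ≈ 0.994

Effect size d = 0.88 is large by Cohen's convention (0.2/0.5/0.8).

Threshold: power ≥ 0.80 is conventionally adequate.
Power ≈ 0.99 → the study is adequately powered (power ≥ 0.80).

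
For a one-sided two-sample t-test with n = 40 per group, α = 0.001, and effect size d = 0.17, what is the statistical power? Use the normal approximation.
Power ≈ 0.01

Power calculation (two-sample t-test, normal approximation):
z_β = d · √(n/2) - z_α
z_β = 0.17 · √(40/2) - 3.090
z_β = 0.17 · 4.472 - 3.090
z_β = -2.330

Power = Φ(z_β) = Φ(-2.330) ≈ 0.010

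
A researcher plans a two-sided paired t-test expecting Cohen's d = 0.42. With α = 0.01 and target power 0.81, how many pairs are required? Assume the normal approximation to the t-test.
n = 68 pairs

Sample size formula (paired t-test, normal approximation):
n = ((z_{α/2} + z_β) / d)²

z_{α/2} = 2.576 (for α = 0.01, two-sided)
z_β = 0.878 (for power = 0.81)
d = 0.42

n = ((2.576 + 0.878) / 0.42)²
n = (8.224)²
n ≈ 67.63
Round up to the next whole number: n = 68 pairs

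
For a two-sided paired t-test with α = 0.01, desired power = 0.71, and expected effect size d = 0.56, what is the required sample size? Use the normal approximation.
n = 32 pairs

Sample size formula (paired t-test, normal approximation):
n = ((z_{α/2} + z_β) / d)²

z_{α/2} = 2.576 (for α = 0.01, two-sided)
z_β = 0.553 (for power = 0.71)
d = 0.56

n = ((2.576 + 0.553) / 0.56)²
n = (5.588)²
n ≈ 31.23
Round up to the next whole number: n = 32 pairs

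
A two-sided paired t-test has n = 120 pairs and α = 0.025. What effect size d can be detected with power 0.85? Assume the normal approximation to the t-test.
d ≈ 0.30

Minimum detectable effect (paired t-test, normal approximation):
d = (z_{α/2} + z_β) / √n
d = (2.241 + 1.036) / √120
d = 3.278 / 10.954
d ≈ 0.30

By Cohen's convention (0.2 small / 0.5 medium / 0.8 large): small effect.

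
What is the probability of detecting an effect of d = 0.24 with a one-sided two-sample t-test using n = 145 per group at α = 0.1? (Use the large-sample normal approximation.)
Power ≈ 0.78

Power calculation (two-sample t-test, normal approximation):
z_β = d · √(n/2) - z_α
z_β = 0.24 · √(145/2) - 1.282
z_β = 0.24 · 8.515 - 1.282
z_β = 0.762

Power = Φ(z_β) = Φ(0.762) ≈ 0.777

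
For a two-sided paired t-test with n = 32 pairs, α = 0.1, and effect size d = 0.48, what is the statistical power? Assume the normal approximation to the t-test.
Power ≈ 0.86

Power calculation (paired t-test, normal approximation):
z_β = d · √n - z_{α/2}
z_β = 0.48 · √32 - 1.645
z_β = 0.48 · 5.657 - 1.645
z_β = 1.070

Power = Φ(z_β) = Φ(1.070) ≈ 0.858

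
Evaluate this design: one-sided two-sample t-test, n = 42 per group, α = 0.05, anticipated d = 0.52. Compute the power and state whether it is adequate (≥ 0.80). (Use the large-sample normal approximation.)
Power ≈ 0.77; the study is underpowered (power < 0.80)

Power calculation (two-sample t-test, normal approximation):
z_β = d · √(n/2) - z_α
z_β = 0.52 · √(42/2) - 1.645
z_β = 0.52 · 4.583 - 1.645
z_β = 0.738

Power = Φ(z_β) = Φ(0.738) ≈ 0.770

Effect size d = 0.52 is medium by Cohen's convention (0.2/0.5/0.8).

Threshold: power ≥ 0.80 is conventionally adequate.
Power ≈ 0.77 → the study is underpowered (power < 0.80).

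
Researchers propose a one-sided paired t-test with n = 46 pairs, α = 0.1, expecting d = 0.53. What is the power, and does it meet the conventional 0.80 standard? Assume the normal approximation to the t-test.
Power ≈ 0.99; the study is adequately powered (power ≥ 0.80)

Power calculation (paired t-test, normal approximation):
z_β = d · √n - z_α
z_β = 0.53 · √46 - 1.282
z_β = 0.53 · 6.782 - 1.282
z_β = 2.313

Power = Φ(z_β) = Φ(2.313) ≈ 0.990

Effect size d = 0.53 is medium by Cohen's convention (0.2/0.5/0.8).

Threshold: power ≥ 0.80 is conventionally adequate.
Power ≈ 0.99 → the study is adequately powered (power ≥ 0.80).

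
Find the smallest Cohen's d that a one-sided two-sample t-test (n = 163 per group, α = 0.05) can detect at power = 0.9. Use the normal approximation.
d ≈ 0.32

Minimum detectable effect (two-sample t-test, normal approximation):
d = (z_α + z_β) / √(n/2)
d = (1.645 + 1.282) / √(163/2)
d = 2.926 / 9.028
d ≈ 0.32

By Cohen's convention (0.2 small / 0.5 medium / 0.8 large): small effect.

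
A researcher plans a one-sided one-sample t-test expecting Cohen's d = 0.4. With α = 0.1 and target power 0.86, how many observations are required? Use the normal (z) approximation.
n = 35

Sample size formula (one-sample t-test, normal approximation):
n = ((z_α + z_β) / d)²

z_α = 1.282 (for α = 0.1, one-sided)
z_β = 1.080 (for power = 0.86)
d = 0.4

n = ((1.282 + 1.080) / 0.4)²
n = (5.905)²
n ≈ 34.87
Round up to the next whole number: n = 35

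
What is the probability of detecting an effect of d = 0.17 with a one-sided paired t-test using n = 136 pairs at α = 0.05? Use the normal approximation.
Power ≈ 0.63

Power calculation (paired t-test, normal approximation):
z_β = d · √n - z_α
z_β = 0.17 · √136 - 1.645
z_β = 0.17 · 11.662 - 1.645
z_β = 0.338

Power = Φ(z_β) = Φ(0.338) ≈ 0.632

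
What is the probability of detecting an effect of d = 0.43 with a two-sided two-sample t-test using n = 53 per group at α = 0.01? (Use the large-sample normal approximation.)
Power ≈ 0.36

Power calculation (two-sample t-test, normal approximation):
z_β = d · √(n/2) - z_{α/2}
z_β = 0.43 · √(53/2) - 2.576
z_β = 0.43 · 5.148 - 2.576
z_β = -0.362

Power = Φ(z_β) = Φ(-0.362) ≈ 0.359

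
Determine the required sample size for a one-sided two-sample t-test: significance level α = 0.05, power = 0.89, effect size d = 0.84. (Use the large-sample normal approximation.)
n = 24 per group

Sample size formula (two-sample t-test, normal approximation):
n = 2 · ((z_α + z_β) / d)²

z_α = 1.645 (for α = 0.05, one-sided)
z_β = 1.227 (for power = 0.89)
d = 0.84

n = 2 · ((1.645 + 1.227) / 0.84)²
n = 2 · (3.419)²
n ≈ 23.38
Round up to the next whole number: n = 24 per group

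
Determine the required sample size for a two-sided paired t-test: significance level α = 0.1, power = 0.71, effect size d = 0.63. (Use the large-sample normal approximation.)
n = 13 pairs

Sample size formula (paired t-test, normal approximation):
n = ((z_{α/2} + z_β) / d)²

z_{α/2} = 1.645 (for α = 0.1, two-sided)
z_β = 0.553 (for power = 0.71)
d = 0.63

n = ((1.645 + 0.553) / 0.63)²
n = (3.489)²
n ≈ 12.17
Round up to the next whole number: n = 13 pairs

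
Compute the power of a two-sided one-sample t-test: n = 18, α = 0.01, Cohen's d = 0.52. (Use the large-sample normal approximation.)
Power ≈ 0.36

Power calculation (one-sample t-test, normal approximation):
z_β = d · √n - z_{α/2}
z_β = 0.52 · √18 - 2.576
z_β = 0.52 · 4.243 - 2.576
z_β = -0.370

Power = Φ(z_β) = Φ(-0.370) ≈ 0.356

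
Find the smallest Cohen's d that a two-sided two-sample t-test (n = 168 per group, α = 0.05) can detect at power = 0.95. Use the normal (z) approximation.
d ≈ 0.39

Minimum detectable effect (two-sample t-test, normal approximation):
d = (z_{α/2} + z_β) / √(n/2)
d = (1.960 + 1.645) / √(168/2)
d = 3.605 / 9.165
d ≈ 0.39

By Cohen's convention (0.2 small / 0.5 medium / 0.8 large): small effect.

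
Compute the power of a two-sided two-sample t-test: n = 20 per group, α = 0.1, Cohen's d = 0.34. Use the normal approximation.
Power ≈ 0.28

Power calculation (two-sample t-test, normal approximation):
z_β = d · √(n/2) - z_{α/2}
z_β = 0.34 · √(20/2) - 1.645
z_β = 0.34 · 3.162 - 1.645
z_β = -0.570

Power = Φ(z_β) = Φ(-0.570) ≈ 0.284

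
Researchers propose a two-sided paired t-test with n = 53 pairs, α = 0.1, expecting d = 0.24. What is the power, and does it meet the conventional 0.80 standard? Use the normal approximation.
Power ≈ 0.54; the study is underpowered (power < 0.80)

Power calculation (paired t-test, normal approximation):
z_β = d · √n - z_{α/2}
z_β = 0.24 · √53 - 1.645
z_β = 0.24 · 7.280 - 1.645
z_β = 0.102

Power = Φ(z_β) = Φ(0.102) ≈ 0.541

Effect size d = 0.24 is small by Cohen's convention (0.2/0.5/0.8).

Threshold: power ≥ 0.80 is conventionally adequate.
Power ≈ 0.54 → the study is underpowered (power < 0.80).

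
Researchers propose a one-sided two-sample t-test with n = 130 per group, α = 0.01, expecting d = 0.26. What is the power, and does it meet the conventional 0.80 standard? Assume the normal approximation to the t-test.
Power ≈ 0.41; the study is underpowered (power < 0.80)

Power calculation (two-sample t-test, normal approximation):
z_β = d · √(n/2) - z_α
z_β = 0.26 · √(130/2) - 2.326
z_β = 0.26 · 8.062 - 2.326
z_β = -0.230

Power = Φ(z_β) = Φ(-0.230) ≈ 0.409

Effect size d = 0.26 is small by Cohen's convention (0.2/0.5/0.8).

Threshold: power ≥ 0.80 is conventionally adequate.
Power ≈ 0.41 → the study is underpowered (power < 0.80).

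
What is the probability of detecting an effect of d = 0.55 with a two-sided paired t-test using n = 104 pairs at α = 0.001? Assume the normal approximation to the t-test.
Power ≈ 0.99

Power calculation (paired t-test, normal approximation):
z_β = d · √n - z_{α/2}
z_β = 0.55 · √104 - 3.291
z_β = 0.55 · 10.198 - 3.291
z_β = 2.318

Power = Φ(z_β) = Φ(2.318) ≈ 0.990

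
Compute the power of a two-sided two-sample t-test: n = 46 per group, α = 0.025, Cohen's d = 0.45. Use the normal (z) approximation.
Power ≈ 0.47

Power calculation (two-sample t-test, normal approximation):
z_β = d · √(n/2) - z_{α/2}
z_β = 0.45 · √(46/2) - 2.241
z_β = 0.45 · 4.796 - 2.241
z_β = -0.083

Power = Φ(z_β) = Φ(-0.083) ≈ 0.467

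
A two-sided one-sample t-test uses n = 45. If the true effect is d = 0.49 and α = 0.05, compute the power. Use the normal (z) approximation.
Power ≈ 0.91

Power calculation (one-sample t-test, normal approximation):
z_β = d · √n - z_{α/2}
z_β = 0.49 · √45 - 1.960
z_β = 0.49 · 6.708 - 1.960
z_β = 1.327

Power = Φ(z_β) = Φ(1.327) ≈ 0.908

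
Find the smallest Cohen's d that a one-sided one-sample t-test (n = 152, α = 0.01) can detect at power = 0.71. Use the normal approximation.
d ≈ 0.23

Minimum detectable effect (one-sample t-test, normal approximation):
d = (z_α + z_β) / √n
d = (2.326 + 0.553) / √152
d = 2.880 / 12.329
d ≈ 0.23

By Cohen's convention (0.2 small / 0.5 medium / 0.8 large): small effect.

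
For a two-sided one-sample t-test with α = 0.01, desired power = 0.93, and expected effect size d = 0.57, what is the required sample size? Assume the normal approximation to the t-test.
n = 51

Sample size formula (one-sample t-test, normal approximation):
n = ((z_{α/2} + z_β) / d)²

z_{α/2} = 2.576 (for α = 0.01, two-sided)
z_β = 1.476 (for power = 0.93)
d = 0.57

n = ((2.576 + 1.476) / 0.57)²
n = (7.109)²
n ≈ 50.54
Round up to the next whole number: n = 51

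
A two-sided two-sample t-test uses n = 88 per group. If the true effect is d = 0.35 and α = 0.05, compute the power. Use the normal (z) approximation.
Power ≈ 0.64

Power calculation (two-sample t-test, normal approximation):
z_β = d · √(n/2) - z_{α/2}
z_β = 0.35 · √(88/2) - 1.960
z_β = 0.35 · 6.633 - 1.960
z_β = 0.362

Power = Φ(z_β) = Φ(0.362) ≈ 0.641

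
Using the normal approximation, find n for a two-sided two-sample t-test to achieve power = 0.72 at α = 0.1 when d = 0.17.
n = 344 per group

Sample size formula (two-sample t-test, normal approximation):
n = 2 · ((z_{α/2} + z_β) / d)²

z_{α/2} = 1.645 (for α = 0.1, two-sided)
z_β = 0.583 (for power = 0.72)
d = 0.17

n = 2 · ((1.645 + 0.583) / 0.17)²
n = 2 · (13.106)²
n ≈ 343.53
Round up to the next whole number: n = 344 per group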